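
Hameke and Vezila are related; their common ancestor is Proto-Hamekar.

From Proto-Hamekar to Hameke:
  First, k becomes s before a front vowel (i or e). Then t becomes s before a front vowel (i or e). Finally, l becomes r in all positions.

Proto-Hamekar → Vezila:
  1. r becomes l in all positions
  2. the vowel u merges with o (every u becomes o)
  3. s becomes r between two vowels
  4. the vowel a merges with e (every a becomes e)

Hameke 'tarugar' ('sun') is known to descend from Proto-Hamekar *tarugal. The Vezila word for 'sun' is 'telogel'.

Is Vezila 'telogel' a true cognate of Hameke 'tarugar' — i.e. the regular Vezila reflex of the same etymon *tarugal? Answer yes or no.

Derive the expected Vezila reflex of *tarugal:
Vezila: *tarugal
  tarugal → talugal   [unconditioned shift]
  talugal → talogal   [vowel merger]
  talogal (rule 3 does not apply)
  talogal → telogel   [vowel merger]
  giving Vezila telogel.
Vezila 'telogel' matches the regular reflex exactly, so the pair is cognate.

yes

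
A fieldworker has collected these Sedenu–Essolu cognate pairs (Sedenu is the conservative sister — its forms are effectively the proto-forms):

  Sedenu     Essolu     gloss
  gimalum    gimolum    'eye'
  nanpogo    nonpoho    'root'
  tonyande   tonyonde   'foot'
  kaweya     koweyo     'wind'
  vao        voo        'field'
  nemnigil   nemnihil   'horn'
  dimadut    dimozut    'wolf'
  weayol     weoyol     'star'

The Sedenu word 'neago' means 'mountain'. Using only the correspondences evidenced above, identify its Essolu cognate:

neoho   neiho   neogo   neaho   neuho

weayol ~ weoyol — Sedenu a corresponds to Essolu o after a vowel, before a consonant other than r, m, n, p, b, f, v.
nanpogo ~ nonpoho — Sedenu g corresponds to Essolu h between vowels (before a back vowel).
Applying these to Sedenu 'neago':
  neago → neogo   (a→o after a vowel, before a consonant other than r, m, n, p, b, f, v)
  neogo → neoho   (g→h between vowels (before a back vowel))
So the Essolu cognate is 'neoho'.

neoho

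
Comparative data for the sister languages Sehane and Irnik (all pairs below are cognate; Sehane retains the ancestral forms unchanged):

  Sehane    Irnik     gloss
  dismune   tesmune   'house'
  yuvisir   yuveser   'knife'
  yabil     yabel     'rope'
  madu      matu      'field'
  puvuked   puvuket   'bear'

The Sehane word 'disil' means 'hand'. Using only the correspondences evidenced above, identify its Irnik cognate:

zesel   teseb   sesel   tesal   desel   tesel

dismune ~ tesmune — Sehane d corresponds to Irnik t word-initially before a front vowel.
dismune ~ tesmune, yuvisir ~ yuveser — Sehane i corresponds to Irnik e after a consonant, before a consonant other than r, m, n, p, b, f, v.
Applying these to Sehane 'disil':
  disil → tisil   (d→t word-initially before a front vowel)
  tisil → tesil   (i→e after a consonant, before a consonant other than r, m, n, p, b, f, v)
  tesil → tesel   (i→e after a consonant, before a consonant other than r, m, n, p, b, f, v)
So the Irnik cognate is 'tesel'.

tesel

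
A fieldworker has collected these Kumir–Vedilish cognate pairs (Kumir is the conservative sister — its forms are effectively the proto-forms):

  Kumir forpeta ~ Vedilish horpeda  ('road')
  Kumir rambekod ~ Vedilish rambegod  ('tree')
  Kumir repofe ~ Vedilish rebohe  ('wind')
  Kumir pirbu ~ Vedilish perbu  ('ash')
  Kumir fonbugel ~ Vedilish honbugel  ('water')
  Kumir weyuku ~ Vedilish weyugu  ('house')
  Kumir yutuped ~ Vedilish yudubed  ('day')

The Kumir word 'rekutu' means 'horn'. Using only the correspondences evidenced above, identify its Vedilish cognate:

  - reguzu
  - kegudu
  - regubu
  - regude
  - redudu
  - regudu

regudu

weyuku ~ weyugu — Kumir k corresponds to Vedilish g between vowels (before a back vowel).
yutuped ~ yudubed — Kumir t corresponds to Vedilish d between vowels (before a back vowel).
Applying these to Kumir 'rekutu':
  rekutu → regutu   (k→g between vowels (before a back vowel))
  regutu → regudu   (t→d between vowels (before a back vowel))
So the Vedilish cognate is 'regudu'.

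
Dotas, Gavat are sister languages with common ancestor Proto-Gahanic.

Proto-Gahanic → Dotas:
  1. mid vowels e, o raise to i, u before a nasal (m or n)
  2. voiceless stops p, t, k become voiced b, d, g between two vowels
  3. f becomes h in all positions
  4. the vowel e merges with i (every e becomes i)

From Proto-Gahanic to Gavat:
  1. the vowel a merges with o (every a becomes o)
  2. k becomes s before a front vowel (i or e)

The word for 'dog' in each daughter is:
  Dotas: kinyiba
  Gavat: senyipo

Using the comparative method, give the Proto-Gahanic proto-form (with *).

*kenyipa

Position 1: Dotas has k, Gavat has s. Dotas preserves k here (none of its changes turn any other segment into k), so the proto-segment is *k.
Position 7: Dotas has a, Gavat has o. Dotas preserves a here (none of its changes turn any other segment into a), so the proto-segment is *a.
Position 6: Dotas has b, Gavat has p. Gavat preserves p here (none of its changes turn any other segment into p), so the proto-segment is *p.
Verify the candidate proto-form against each daughter:
Dotas: start from *kenyipa.
  rule 1 (pre-nasal raising): kenyipa → kinyipa
  rule 2 (intervocalic voicing): kinyipa → kinyiba
  rule 3: no change — kinyiba
  rule 4: no change — kinyiba
  ⇒ Dotas kinyiba
Gavat: *kenyipa > kenyipo > senyipo  (by vowel merger, palatalisation)
*kenyipa is the unique common source.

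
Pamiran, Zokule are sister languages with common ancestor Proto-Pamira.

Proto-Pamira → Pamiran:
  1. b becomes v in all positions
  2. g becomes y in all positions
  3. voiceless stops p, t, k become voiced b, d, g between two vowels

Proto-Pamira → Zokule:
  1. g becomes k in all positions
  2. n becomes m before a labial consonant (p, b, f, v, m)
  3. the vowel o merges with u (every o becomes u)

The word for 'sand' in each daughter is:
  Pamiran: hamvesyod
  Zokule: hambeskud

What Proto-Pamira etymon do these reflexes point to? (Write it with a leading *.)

*hambesgod

Position 7: Pamiran has y, Zokule has k. Taking the neighbouring segments as reconstructed: Pamiran y could go back to *g or *y; Zokule k could go back to *k or *g — the one source consistent with every daughter is *g.
Position 4: Pamiran has v, Zokule has b. Zokule preserves b here (none of its changes turn any other segment into b), so the proto-segment is *b.
Continuing position by position gives *hambesgod; check it forward:
Pamiran: *hambesgod > hamvesgod > hamvesyod  (by unconditioned shift, unconditioned shift)
Zokule: *hambesgod > hambeskod > hambeskud  (by unconditioned shift, vowel merger)
No other proto-form is consistent with every reflex, so the reconstruction is *hambesgod.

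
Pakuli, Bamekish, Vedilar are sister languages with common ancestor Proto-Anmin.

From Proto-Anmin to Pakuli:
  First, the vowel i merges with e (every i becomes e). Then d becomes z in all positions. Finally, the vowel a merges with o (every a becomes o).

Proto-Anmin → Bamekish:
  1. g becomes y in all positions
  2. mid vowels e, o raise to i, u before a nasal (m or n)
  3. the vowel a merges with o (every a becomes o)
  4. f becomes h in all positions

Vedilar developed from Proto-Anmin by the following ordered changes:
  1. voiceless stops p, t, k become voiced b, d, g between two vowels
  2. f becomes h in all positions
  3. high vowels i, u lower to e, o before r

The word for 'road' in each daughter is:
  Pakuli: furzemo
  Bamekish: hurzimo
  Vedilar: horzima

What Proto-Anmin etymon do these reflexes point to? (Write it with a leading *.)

*furzima

Position 2: Pakuli has u, Bamekish has u, Vedilar has o. Pakuli preserves u here (none of its changes turn any other segment into u), so the proto-segment is *u.
Position 5: Pakuli has e, Bamekish has i, Vedilar has i. Vedilar preserves i here (none of its changes turn any other segment into i), so the proto-segment is *i.
Position 1: Pakuli has f, Bamekish has h, Vedilar has h. Pakuli preserves f here (none of its changes turn any other segment into f), so the proto-segment is *f.
Verify the candidate proto-form against each daughter:
Pakuli: *furzima
  furzima → furzema   [vowel merger]
  furzema (rule 2 does not apply)
  furzema → furzemo   [vowel merger]
  giving Pakuli furzemo.
Bamekish: *furzima > furzimo > hurzimo  (by vowel merger, unconditioned shift)
Vedilar: *furzima
  furzima (rule 1 does not apply)
  furzima → hurzima   [unconditioned shift]
  hurzima → horzima   [pre-rhotic lowering]
  giving Vedilar horzima.
Only *furzima yields all of Pakuli furzemo, Bamekish hurzimo, Vedilar horzima.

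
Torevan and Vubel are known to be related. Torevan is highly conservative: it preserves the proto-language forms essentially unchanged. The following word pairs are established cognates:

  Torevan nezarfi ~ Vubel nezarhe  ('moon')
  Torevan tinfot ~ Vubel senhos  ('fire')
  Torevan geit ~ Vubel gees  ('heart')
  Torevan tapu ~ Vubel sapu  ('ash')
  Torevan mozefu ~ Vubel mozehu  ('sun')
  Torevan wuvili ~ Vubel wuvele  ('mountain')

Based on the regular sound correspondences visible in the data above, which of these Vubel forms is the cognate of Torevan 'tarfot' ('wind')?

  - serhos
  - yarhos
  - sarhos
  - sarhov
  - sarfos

tapu ~ sapu — Torevan t corresponds to Vubel s word-initially before a back vowel.
tinfot ~ senhos — Torevan f corresponds to Vubel h after a consonant, before a back vowel.
tinfot ~ senhos, geit ~ gees — Torevan t corresponds to Vubel s word-finally.
Applying these to Torevan 'tarfot':
  tarfot → sarfot   (t→s word-initially before a back vowel)
  sarfot → sarhot   (f→h after a consonant, before a back vowel)
  sarhot → sarhos   (t→s word-finally)
So the Vubel cognate is 'sarhos'.

sarhos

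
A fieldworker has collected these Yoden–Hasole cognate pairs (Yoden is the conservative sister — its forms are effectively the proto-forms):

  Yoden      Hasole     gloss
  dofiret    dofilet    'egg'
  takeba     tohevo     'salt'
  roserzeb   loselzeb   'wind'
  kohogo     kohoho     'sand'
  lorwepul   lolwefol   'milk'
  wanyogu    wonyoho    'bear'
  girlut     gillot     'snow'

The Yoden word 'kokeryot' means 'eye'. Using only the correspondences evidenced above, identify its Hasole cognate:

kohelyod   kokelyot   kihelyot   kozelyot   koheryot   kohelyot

takeba ~ tohevo — Yoden k corresponds to Hasole h between vowels (before a front vowel).
roserzeb ~ loselzeb, lorwepul ~ lolwefol — Yoden r corresponds to Hasole l after a vowel, before a consonant other than r, m, n, p, b, f, v.
Applying these to Yoden 'kokeryot':
  kokeryot → koheryot   (k→h between vowels (before a front vowel))
  koheryot → kohelyot   (r→l after a vowel, before a consonant other than r, m, n, p, b, f, v)
So the Hasole cognate is 'kohelyot'.

kohelyot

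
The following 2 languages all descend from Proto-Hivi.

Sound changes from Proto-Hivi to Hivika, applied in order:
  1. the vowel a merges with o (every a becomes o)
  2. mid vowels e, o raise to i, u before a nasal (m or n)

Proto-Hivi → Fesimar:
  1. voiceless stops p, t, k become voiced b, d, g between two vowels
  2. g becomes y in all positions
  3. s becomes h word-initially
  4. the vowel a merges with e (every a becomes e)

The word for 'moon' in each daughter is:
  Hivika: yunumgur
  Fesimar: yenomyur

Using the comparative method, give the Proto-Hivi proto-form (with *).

*yanomgur

Position 2: Hivika has u, Fesimar has e. Taking the neighbouring segments as reconstructed: Hivika u could go back to *a or *o or *u; Fesimar e could go back to *a or *e — the one source consistent with every daughter is *a.
Position 4: Hivika has u, Fesimar has o. Fesimar preserves o here (none of its changes turn any other segment into o), so the proto-segment is *o.
Position 6: Hivika has g, Fesimar has y. Hivika preserves g here (none of its changes turn any other segment into g), so the proto-segment is *g.
This points to *yanomgur. Verify forward in each daughter:
Hivika: *yanomgur > yonomgur > yunumgur  (by vowel merger, pre-nasal raising)
Fesimar: *yanomgur > yanomyur > yenomyur  (by unconditioned shift, vowel merger)
No other proto-form is consistent with every reflex, so the reconstruction is *yanomgur.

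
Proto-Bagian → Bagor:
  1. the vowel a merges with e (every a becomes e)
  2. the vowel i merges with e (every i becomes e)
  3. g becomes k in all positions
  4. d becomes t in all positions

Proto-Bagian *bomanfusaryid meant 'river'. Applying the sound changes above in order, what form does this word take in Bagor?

bomenfuseryet

Bagor: *bomanfusaryid
  bomanfusaryid → bomenfuseryid   [vowel merger]
  bomenfuseryid → bomenfuseryed   [vowel merger]
  bomenfuseryed (rule 3 does not apply)
  bomenfuseryed → bomenfuseryet   [unconditioned shift]
  giving Bagor bomenfuseryet.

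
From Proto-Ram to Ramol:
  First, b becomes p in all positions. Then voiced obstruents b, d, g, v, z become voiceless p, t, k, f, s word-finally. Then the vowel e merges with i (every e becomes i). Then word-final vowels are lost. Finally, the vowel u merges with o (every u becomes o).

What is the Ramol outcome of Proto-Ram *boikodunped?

poikodonpit

Ramol: *boikodunped > poikodunped > poikodunpet > poikodunpit > poikodonpit  (by unconditioned shift, final devoicing, vowel merger, vowel merger)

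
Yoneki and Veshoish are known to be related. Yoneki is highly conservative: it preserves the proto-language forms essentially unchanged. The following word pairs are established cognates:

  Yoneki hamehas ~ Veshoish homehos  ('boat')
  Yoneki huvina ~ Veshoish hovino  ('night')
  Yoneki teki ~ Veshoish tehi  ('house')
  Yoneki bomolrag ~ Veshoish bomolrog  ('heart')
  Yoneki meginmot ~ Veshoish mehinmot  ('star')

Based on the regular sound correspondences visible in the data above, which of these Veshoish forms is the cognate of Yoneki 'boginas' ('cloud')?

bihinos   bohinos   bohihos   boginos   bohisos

bohinos

meginmot ~ mehinmot — Yoneki g corresponds to Veshoish h between vowels (before a front vowel).
hamehas ~ homehos, bomolrag ~ bomolrog — Yoneki a corresponds to Veshoish o after a consonant, before a consonant other than r, m, n, p, b, f, v.
Applying these to Yoneki 'boginas':
  boginas → bohinas   (g→h between vowels (before a front vowel))
  bohinas → bohinos   (a→o after a consonant, before a consonant other than r, m, n, p, b, f, v)
So the Veshoish cognate is 'bohinos'.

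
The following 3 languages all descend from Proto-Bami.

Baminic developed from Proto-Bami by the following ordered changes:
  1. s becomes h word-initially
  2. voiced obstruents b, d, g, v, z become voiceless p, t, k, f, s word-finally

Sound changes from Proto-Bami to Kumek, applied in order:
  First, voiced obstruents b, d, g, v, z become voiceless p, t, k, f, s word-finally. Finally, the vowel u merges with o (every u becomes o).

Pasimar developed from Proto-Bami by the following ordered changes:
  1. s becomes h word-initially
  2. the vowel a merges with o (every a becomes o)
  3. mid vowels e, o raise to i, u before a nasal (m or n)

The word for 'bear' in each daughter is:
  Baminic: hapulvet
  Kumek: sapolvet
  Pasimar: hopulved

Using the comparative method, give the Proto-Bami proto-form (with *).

*sapulved

Position 4: Baminic has u, Kumek has o, Pasimar has u. Baminic preserves u here (none of its changes turn any other segment into u), so the proto-segment is *u.
Position 2: Baminic has a, Kumek has a, Pasimar has o. Baminic preserves a here (none of its changes turn any other segment into a), so the proto-segment is *a.
Continuing position by position gives *sapulved; check it forward:
Baminic: *sapulved
  sapulved → hapulved   [debuccalisation]
  hapulved → hapulvet   [final devoicing]
  giving Baminic hapulvet.
Kumek: start from *sapulved.
  rule 1 (final devoicing): sapulved → sapulvet
  rule 2 (vowel merger): sapulvet → sapolvet
  ⇒ Kumek sapolvet
Pasimar: *sapulved > hapulved > hopulved  (by debuccalisation, vowel merger)
No other proto-form is consistent with every reflex, so the reconstruction is *sapulved.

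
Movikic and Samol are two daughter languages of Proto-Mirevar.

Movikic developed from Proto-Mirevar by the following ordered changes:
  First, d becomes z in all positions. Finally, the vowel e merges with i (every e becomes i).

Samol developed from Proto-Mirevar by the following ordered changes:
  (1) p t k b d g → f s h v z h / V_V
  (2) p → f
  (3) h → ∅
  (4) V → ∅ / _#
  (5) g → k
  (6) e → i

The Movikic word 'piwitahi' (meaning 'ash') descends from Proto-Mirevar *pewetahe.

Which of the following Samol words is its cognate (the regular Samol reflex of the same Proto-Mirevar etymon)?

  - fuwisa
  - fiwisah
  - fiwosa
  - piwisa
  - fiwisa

Samol: *pewetahe
  pewetahe → pewesahe   [intervocalic lenition]
  pewesahe → fewesahe   [unconditioned shift]
  fewesahe → fewesae   [h-loss]
  fewesae → fewesa   [apocope]
  fewesa (rule 5 does not apply)
  fewesa → fiwisa   [vowel merger]
  giving Samol fiwisa.
The other candidates each miss or misapply at least one Samol change.

fiwisa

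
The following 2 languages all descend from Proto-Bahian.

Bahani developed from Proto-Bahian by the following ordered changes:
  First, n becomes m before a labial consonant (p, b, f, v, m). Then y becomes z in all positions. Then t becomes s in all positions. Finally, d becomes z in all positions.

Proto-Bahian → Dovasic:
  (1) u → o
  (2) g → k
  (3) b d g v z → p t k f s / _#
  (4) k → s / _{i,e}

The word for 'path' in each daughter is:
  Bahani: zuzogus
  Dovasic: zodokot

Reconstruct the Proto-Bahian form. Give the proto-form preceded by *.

Position 5: Bahani has g, Dovasic has k. Bahani preserves g here (none of its changes turn any other segment into g), so the proto-segment is *g.
Position 7: Bahani has s, Dovasic has t. Taking the neighbouring segments as reconstructed: Bahani s could go back to *t or *s; Dovasic t could go back to *t or *d — the one source consistent with every daughter is *t.
This points to *zudogut. Verify forward in each daughter:
Bahani: start from *zudogut.
  rule 1: no change — zudogut
  rule 2: no change — zudogut
  rule 3 (unconditioned shift): zudogut → zudogus
  rule 4 (unconditioned shift): zudogus → zuzogus
  ⇒ Bahani zuzogus
Dovasic: *zudogut
  zudogut → zodogot   [vowel merger]
  zodogot → zodokot   [unconditioned shift]
  zodokot (rule 3 does not apply)
  zodokot (rule 4 does not apply)
  giving Dovasic zodokot.
No other proto-form is consistent with every reflex, so the reconstruction is *zudogut.

*zudogut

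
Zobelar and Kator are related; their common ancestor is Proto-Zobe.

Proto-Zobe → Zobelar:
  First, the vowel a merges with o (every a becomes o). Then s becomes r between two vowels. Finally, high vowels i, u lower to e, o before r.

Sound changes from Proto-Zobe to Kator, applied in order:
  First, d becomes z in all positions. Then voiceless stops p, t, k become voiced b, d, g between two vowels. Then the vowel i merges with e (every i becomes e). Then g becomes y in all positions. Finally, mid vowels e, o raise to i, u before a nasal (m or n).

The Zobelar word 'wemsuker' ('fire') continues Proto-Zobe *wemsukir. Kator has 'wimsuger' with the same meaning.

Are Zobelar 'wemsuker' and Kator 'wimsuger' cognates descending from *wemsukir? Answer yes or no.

no

Derive the expected Kator reflex of *wemsukir:
Kator: start from *wemsukir.
  rule 1: no change — wemsukir
  rule 2 (intervocalic voicing): wemsukir → wemsugir
  rule 3 (vowel merger): wemsugir → wemsuger
  rule 4 (unconditioned shift): wemsuger → wemsuyer
  rule 5 (pre-nasal raising): wemsuyer → wimsuyer
  ⇒ Kator wimsuyer
The regular Kator reflex would be 'wimsuyer', but the attested form is 'wimsuger'. The correspondence is irregular, so they are not cognates (the Kator form has a different source).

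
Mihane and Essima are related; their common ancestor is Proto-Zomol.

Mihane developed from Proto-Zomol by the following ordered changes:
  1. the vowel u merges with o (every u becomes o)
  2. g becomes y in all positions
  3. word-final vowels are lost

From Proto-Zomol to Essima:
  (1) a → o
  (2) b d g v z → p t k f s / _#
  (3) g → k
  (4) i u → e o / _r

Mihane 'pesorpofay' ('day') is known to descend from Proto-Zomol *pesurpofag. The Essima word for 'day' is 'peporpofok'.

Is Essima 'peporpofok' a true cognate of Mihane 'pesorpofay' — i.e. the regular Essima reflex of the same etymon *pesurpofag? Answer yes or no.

Derive the expected Essima reflex of *pesurpofag:
Essima: *pesurpofag
  pesurpofag → pesurpofog   [vowel merger]
  pesurpofog → pesurpofok   [final devoicing]
  pesurpofok (rule 3 does not apply)
  pesurpofok → pesorpofok   [pre-rhotic lowering]
  giving Essima pesorpofok.
The regular Essima reflex would be 'pesorpofok', but the attested form is 'peporpofok'. The correspondence is irregular, so they are not cognates (the Essima form has a different source).

no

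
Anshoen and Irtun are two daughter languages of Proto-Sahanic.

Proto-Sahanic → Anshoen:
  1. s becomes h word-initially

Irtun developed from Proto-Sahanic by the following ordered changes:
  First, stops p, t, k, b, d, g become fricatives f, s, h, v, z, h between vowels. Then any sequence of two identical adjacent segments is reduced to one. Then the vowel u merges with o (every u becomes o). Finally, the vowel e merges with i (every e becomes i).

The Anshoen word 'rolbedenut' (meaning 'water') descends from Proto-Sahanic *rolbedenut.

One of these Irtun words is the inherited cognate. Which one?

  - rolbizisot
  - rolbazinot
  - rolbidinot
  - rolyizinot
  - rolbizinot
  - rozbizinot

Irtun: *rolbedenut
  rolbedenut → rolbezenut   [intervocalic lenition]
  rolbezenut (rule 2 does not apply)
  rolbezenut → rolbezenot   [vowel merger]
  rolbezenot → rolbizinot   [vowel merger]
  giving Irtun rolbizinot.
The other candidates each miss or misapply at least one Irtun change.

rolbizinot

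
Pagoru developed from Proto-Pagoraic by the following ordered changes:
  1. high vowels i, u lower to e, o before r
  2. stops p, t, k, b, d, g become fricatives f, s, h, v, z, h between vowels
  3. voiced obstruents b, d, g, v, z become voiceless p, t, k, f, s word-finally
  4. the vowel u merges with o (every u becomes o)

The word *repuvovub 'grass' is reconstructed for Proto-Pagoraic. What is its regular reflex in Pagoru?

Pagoru: *repuvovub
  repuvovub (rule 1 does not apply)
  repuvovub → refuvovub   [intervocalic lenition]
  refuvovub → refuvovup   [final devoicing]
  refuvovup → refovovop   [vowel merger]
  giving Pagoru refovovop.

refovovop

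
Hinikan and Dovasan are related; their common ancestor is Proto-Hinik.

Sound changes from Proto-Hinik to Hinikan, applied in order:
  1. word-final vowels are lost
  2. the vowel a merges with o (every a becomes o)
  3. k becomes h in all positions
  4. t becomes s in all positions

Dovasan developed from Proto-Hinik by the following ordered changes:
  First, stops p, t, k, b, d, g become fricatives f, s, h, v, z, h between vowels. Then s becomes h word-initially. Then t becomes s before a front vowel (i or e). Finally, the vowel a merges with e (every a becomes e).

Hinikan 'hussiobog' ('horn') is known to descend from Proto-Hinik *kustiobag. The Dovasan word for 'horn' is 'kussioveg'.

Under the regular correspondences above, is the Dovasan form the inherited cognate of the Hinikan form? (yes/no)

Derive the expected Dovasan reflex of *kustiobag:
Dovasan: *kustiobag
  kustiobag → kustiovag   [intervocalic lenition]
  kustiovag (rule 2 does not apply)
  kustiovag → kussiovag   [palatalisation]
  kussiovag → kussioveg   [vowel merger]
  giving Dovasan kussioveg.
Dovasan 'kussioveg' matches the regular reflex exactly, so the pair is cognate.

yes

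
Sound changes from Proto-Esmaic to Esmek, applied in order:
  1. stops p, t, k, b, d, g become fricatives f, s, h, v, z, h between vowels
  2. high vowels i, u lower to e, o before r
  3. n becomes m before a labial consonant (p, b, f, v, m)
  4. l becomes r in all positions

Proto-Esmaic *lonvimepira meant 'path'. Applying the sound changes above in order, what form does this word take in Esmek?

romvimefera

Esmek: start from *lonvimepira.
  rule 1 (intervocalic lenition): lonvimepira → lonvimefira
  rule 2 (pre-rhotic lowering): lonvimefira → lonvimefera
  rule 3 (nasal place assimilation): lonvimefera → lomvimefera
  rule 4 (unconditioned shift): lomvimefera → romvimefera
  ⇒ Esmek romvimefera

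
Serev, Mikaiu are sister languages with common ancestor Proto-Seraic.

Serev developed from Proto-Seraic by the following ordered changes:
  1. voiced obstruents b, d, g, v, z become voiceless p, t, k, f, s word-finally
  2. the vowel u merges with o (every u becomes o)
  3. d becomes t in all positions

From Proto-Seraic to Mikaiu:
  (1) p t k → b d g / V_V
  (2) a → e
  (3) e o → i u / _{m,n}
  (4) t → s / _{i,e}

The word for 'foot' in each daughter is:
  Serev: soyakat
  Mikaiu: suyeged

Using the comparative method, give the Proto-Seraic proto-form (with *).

Position 7: Serev has t, Mikaiu has d. Taking the neighbouring segments as reconstructed: Serev t could go back to *t or *d; Mikaiu d can only go back to *d — the one source consistent with every daughter is *d.
Position 6: Serev has a, Mikaiu has e. Serev preserves a here (none of its changes turn any other segment into a), so the proto-segment is *a.
Verify the candidate proto-form against each daughter:
Serev: *suyakad
  suyakad → suyakat   [final devoicing]
  suyakat → soyakat   [vowel merger]
  soyakat (rule 3 does not apply)
  giving Serev soyakat.
Mikaiu: *suyakad
  suyakad → suyagad   [intervocalic voicing]
  suyagad → suyeged   [vowel merger]
  suyeged (rule 3 does not apply)
  suyeged (rule 4 does not apply)
  giving Mikaiu suyeged.
*suyakad is the unique common source.

*suyakad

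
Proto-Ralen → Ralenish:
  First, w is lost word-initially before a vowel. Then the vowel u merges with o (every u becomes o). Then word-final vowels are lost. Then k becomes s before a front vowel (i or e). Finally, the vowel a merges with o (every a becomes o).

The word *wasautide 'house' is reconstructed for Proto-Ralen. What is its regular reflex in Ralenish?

Ralenish: *wasautide > asautide > asaotide > asaotid > osootid  (by glide loss, vowel merger, apocope, vowel merger)

osootid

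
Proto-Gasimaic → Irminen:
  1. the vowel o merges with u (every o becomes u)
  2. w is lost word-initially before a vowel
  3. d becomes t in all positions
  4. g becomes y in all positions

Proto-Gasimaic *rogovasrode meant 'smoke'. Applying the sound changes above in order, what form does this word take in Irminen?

Irminen: *rogovasrode > ruguvasrude > ruguvasrute > ruyuvasrute  (by vowel merger, unconditioned shift, unconditioned shift)

ruyuvasrute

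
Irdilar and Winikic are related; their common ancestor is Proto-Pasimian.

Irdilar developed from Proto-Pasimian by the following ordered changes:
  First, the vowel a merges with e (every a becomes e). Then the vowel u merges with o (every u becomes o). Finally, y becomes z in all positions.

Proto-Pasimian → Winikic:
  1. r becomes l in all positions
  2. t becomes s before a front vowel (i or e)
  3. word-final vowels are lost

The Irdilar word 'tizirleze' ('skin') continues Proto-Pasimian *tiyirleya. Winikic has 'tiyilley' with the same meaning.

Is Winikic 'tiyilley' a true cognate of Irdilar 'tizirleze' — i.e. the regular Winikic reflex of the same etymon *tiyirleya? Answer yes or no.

no

Derive the expected Winikic reflex of *tiyirleya:
Winikic: *tiyirleya
  tiyirleya → tiyilleya   [unconditioned shift]
  tiyilleya → siyilleya   [palatalisation]
  siyilleya → siyilley   [apocope]
  giving Winikic siyilley.
The regular Winikic reflex would be 'siyilley', but the attested form is 'tiyilley'. The correspondence is irregular, so they are not cognates (the Winikic form has a different source).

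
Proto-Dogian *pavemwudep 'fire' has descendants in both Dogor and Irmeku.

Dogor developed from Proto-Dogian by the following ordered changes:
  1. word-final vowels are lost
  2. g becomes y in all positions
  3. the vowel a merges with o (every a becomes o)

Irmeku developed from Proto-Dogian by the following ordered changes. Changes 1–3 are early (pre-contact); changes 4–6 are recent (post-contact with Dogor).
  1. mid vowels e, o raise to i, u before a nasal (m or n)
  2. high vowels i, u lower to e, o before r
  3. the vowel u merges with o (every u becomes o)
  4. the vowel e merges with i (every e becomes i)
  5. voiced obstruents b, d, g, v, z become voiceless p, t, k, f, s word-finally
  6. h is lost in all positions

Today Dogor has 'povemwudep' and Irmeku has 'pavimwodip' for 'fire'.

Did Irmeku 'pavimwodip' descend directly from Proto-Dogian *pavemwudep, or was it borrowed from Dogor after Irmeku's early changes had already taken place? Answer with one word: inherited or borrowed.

If inherited, *pavemwudep would pass through all of Irmeku's changes:
Irmeku: *pavemwudep
  pavemwudep → pavimwudep   [pre-nasal raising]
  pavimwudep (rule 2 does not apply)
  pavimwudep → pavimwodep   [vowel merger]
  pavimwodep → pavimwodip   [vowel merger]
  pavimwodip (rule 5 does not apply)
  pavimwodip (rule 6 does not apply)
  giving Irmeku pavimwodip.
If borrowed from Dogor 'povemwudep' after the early changes, it would undergo only the recent ones:
  rule 4 (vowel merger): povemwudep → povimwudip
  rule 5 (final devoicing): no change (povimwudip)
  rule 6 (h-loss): no change (povimwudip)
  ⇒ as a loan: povimwudip
Irmeku 'pavimwodip' matches the inherited outcome exactly, so it is an inherited cognate, not a loan.

inherited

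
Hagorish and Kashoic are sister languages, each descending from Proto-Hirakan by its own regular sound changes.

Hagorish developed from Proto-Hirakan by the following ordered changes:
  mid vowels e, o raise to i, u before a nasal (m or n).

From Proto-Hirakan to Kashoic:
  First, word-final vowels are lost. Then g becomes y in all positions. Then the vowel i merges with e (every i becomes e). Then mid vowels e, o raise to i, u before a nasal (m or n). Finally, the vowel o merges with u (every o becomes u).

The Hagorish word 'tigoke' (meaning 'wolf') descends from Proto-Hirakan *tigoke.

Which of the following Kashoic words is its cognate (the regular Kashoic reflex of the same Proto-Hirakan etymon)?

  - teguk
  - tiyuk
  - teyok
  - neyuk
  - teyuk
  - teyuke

teyuk

Kashoic: start from *tigoke.
  rule 1 (apocope): tigoke → tigok
  rule 2 (unconditioned shift): tigok → tiyok
  rule 3 (vowel merger): tiyok → teyok
  rule 4: no change — teyok
  rule 5 (vowel merger): teyok → teyuk
  ⇒ Kashoic teyuk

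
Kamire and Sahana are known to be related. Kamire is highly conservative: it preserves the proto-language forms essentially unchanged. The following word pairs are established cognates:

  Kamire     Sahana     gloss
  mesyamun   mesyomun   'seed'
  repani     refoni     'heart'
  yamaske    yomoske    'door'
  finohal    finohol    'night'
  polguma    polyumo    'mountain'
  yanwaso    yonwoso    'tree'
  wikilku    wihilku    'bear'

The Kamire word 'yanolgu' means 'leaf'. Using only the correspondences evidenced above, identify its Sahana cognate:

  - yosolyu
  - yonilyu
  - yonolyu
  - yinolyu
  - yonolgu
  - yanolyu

repani ~ refoni, yanwaso ~ yonwoso — Kamire a corresponds to Sahana o after a consonant, before a nasal.
polguma ~ polyumo — Kamire g corresponds to Sahana y after a consonant, before a back vowel.
Applying these to Kamire 'yanolgu':
  yanolgu → yonolgu   (a→o after a consonant, before a nasal)
  yonolgu → yonolyu   (g→y after a consonant, before a back vowel)
So the Sahana cognate is 'yonolyu'.

yonolyu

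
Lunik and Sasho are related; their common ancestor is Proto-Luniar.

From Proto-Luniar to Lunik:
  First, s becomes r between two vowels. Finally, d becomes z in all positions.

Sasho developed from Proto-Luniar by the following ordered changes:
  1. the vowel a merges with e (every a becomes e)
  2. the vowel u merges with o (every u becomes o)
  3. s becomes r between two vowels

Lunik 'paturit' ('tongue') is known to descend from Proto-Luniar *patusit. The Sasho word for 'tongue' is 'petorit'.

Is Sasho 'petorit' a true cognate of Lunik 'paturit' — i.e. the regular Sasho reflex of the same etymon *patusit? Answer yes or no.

yes

Derive the expected Sasho reflex of *patusit:
Sasho: *patusit > petusit > petosit > petorit  (by vowel merger, vowel merger, rhotacism)
Sasho 'petorit' matches the regular reflex exactly, so the pair is cognate.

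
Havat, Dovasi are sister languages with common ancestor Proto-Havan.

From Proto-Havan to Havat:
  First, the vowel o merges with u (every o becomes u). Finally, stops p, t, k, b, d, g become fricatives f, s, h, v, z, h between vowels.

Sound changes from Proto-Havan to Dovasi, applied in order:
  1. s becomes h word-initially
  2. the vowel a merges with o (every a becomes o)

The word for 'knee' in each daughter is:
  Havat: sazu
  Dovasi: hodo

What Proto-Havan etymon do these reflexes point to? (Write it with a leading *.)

*sado

Position 4: Havat has u, Dovasi has o. Taking the neighbouring segments as reconstructed: Havat u could go back to *o or *u; Dovasi o could go back to *a or *o — the one source consistent with every daughter is *o.
Position 3: Havat has z, Dovasi has d. Dovasi preserves d here (none of its changes turn any other segment into d), so the proto-segment is *d.
This points to *sado. Verify forward in each daughter:
Havat: *sado
  sado → sadu   [vowel merger]
  sadu → sazu   [intervocalic lenition]
  giving Havat sazu.
Dovasi: *sado
  sado → hado   [debuccalisation]
  hado → hodo   [vowel merger]
  giving Dovasi hodo.
No other proto-form is consistent with every reflex, so the reconstruction is *sado.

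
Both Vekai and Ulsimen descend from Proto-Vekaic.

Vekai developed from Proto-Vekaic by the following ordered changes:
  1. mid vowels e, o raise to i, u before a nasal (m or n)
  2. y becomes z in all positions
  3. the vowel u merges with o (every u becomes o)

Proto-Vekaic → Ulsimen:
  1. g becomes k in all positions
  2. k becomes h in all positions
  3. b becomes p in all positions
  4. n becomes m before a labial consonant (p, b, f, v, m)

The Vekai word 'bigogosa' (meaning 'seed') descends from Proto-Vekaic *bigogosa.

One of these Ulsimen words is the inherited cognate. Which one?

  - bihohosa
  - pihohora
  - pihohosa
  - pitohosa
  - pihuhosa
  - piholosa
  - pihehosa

Ulsimen: *bigogosa > bikokosa > bihohosa > pihohosa  (by unconditioned shift, unconditioned shift, unconditioned shift)

pihohosa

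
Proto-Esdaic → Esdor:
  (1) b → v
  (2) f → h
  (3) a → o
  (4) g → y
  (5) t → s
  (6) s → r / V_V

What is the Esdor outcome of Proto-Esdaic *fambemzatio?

homvemzorio

Esdor: start from *fambemzatio.
  rule 1 (unconditioned shift): fambemzatio → famvemzatio
  rule 2 (unconditioned shift): famvemzatio → hamvemzatio
  rule 3 (vowel merger): hamvemzatio → homvemzotio
  rule 4: no change — homvemzotio
  rule 5 (unconditioned shift): homvemzotio → homvemzosio
  rule 6 (rhotacism): homvemzosio → homvemzorio
  ⇒ Esdor homvemzorio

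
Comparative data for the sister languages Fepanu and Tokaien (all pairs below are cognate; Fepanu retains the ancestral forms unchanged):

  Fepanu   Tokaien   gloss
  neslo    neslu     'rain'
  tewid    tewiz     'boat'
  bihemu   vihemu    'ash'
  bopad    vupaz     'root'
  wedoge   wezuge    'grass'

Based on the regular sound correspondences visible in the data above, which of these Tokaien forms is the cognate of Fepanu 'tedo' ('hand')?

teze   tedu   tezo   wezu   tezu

tezu

wedoge ~ wezuge — Fepanu d corresponds to Tokaien z between vowels (before a back vowel).
neslo ~ neslu — Fepanu o corresponds to Tokaien u word-finally.
Applying these to Fepanu 'tedo':
  tedo → tezo   (d→z between vowels (before a back vowel))
  tezo → tezu   (o→u word-finally)
So the Tokaien cognate is 'tezu'.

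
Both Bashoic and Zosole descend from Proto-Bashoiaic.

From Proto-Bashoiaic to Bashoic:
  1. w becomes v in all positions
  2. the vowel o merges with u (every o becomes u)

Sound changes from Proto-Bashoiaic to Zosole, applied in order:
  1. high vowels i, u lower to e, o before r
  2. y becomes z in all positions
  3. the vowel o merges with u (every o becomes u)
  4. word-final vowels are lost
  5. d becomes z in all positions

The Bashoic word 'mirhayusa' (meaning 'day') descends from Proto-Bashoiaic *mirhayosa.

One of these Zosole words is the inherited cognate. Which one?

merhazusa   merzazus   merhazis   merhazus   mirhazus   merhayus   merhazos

Zosole: start from *mirhayosa.
  rule 1 (pre-rhotic lowering): mirhayosa → merhayosa
  rule 2 (unconditioned shift): merhayosa → merhazosa
  rule 3 (vowel merger): merhazosa → merhazusa
  rule 4 (apocope): merhazusa → merhazus
  rule 5: no change — merhazus
  ⇒ Zosole merhazus

merhazus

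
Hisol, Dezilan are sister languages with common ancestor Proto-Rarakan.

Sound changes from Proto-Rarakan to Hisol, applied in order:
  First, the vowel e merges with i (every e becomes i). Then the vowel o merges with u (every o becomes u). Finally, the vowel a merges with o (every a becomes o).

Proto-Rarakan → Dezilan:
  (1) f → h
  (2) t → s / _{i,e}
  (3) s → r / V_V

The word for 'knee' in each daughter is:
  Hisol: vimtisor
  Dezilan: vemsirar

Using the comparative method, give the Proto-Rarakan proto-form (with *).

Position 7: Hisol has o, Dezilan has a. Dezilan preserves a here (none of its changes turn any other segment into a), so the proto-segment is *a.
Position 4: Hisol has t, Dezilan has s. Hisol preserves t here (none of its changes turn any other segment into t), so the proto-segment is *t.
Position 2: Hisol has i, Dezilan has e. Dezilan preserves e here (none of its changes turn any other segment into e), so the proto-segment is *e.
Verify the candidate proto-form against each daughter:
Hisol: *vemtisar
  vemtisar → vimtisar   [vowel merger]
  vimtisar (rule 2 does not apply)
  vimtisar → vimtisor   [vowel merger]
  giving Hisol vimtisor.
Dezilan: start from *vemtisar.
  rule 1: no change — vemtisar
  rule 2 (palatalisation): vemtisar → vemsisar
  rule 3 (rhotacism): vemsisar → vemsirar
  ⇒ Dezilan vemsirar
No other proto-form is consistent with every reflex, so the reconstruction is *vemtisar.

*vemtisar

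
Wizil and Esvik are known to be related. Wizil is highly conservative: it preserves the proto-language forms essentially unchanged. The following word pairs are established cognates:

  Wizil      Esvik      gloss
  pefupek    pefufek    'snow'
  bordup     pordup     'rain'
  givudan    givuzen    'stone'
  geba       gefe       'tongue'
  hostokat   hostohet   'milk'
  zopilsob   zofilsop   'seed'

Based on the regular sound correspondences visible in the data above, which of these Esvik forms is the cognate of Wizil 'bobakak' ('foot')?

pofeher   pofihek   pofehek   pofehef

bordup ~ pordup — Wizil b corresponds to Esvik p word-initially before a back vowel.
geba ~ gefe — Wizil b corresponds to Esvik f between vowels (before a back vowel).
hostokat ~ hostohet — Wizil a corresponds to Esvik e after a consonant, before a consonant other than r, m, n, p, b, f, v.
hostokat ~ hostohet — Wizil k corresponds to Esvik h between vowels (before a back vowel).
Applying these to Wizil 'bobakak':
  bobakak → pobakak   (b→p word-initially before a back vowel)
  pobakak → pofakak   (b→f between vowels (before a back vowel))
  pofakak → pofekak   (a→e after a consonant, before a consonant other than r, m, n, p, b, f, v)
  pofekak → pofehak   (k→h between vowels (before a back vowel))
  pofehak → pofehek   (a→e after a consonant, before a consonant other than r, m, n, p, b, f, v)
So the Esvik cognate is 'pofehek'.

pofehek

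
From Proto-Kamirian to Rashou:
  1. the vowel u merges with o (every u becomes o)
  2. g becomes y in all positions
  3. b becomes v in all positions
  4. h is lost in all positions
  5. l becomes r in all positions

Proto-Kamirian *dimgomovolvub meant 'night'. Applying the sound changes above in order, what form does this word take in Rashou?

dimyomovorvov

Rashou: start from *dimgomovolvub.
  rule 1 (vowel merger): dimgomovolvub → dimgomovolvob
  rule 2 (unconditioned shift): dimgomovolvob → dimyomovolvob
  rule 3 (unconditioned shift): dimyomovolvob → dimyomovolvov
  rule 4: no change — dimyomovolvov
  rule 5 (unconditioned shift): dimyomovolvov → dimyomovorvov
  ⇒ Rashou dimyomovorvov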